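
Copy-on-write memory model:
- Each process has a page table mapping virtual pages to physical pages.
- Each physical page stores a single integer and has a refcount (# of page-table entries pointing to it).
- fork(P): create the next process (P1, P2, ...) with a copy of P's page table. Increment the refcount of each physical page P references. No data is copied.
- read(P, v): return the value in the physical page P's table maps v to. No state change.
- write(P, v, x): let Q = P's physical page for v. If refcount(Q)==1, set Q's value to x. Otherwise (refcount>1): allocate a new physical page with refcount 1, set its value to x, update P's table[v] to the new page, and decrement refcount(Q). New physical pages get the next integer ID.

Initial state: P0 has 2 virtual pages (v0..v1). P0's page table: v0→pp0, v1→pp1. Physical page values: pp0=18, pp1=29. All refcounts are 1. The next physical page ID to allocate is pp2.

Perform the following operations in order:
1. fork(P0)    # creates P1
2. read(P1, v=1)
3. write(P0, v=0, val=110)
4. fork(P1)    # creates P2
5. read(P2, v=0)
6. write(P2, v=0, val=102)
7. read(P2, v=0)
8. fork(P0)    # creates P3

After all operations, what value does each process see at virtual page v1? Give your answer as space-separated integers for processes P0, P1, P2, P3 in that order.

Op 1: fork(P0) -> P1. 2 ppages; refcounts: pp0:2 pp1:2
Op 2: read(P1, v1) -> 29. No state change.
Op 3: write(P0, v0, 110). refcount(pp0)=2>1 -> COPY to pp2. 3 ppages; refcounts: pp0:1 pp1:2 pp2:1
Op 4: fork(P1) -> P2. 3 ppages; refcounts: pp0:2 pp1:3 pp2:1
Op 5: read(P2, v0) -> 18. No state change.
Op 6: write(P2, v0, 102). refcount(pp0)=2>1 -> COPY to pp3. 4 ppages; refcounts: pp0:1 pp1:3 pp2:1 pp3:1
Op 7: read(P2, v0) -> 102. No state change.
Op 8: fork(P0) -> P3. 4 ppages; refcounts: pp0:1 pp1:4 pp2:2 pp3:1
P0: v1 -> pp1 = 29
P1: v1 -> pp1 = 29
P2: v1 -> pp1 = 29
P3: v1 -> pp1 = 29

Answer: 29 29 29 29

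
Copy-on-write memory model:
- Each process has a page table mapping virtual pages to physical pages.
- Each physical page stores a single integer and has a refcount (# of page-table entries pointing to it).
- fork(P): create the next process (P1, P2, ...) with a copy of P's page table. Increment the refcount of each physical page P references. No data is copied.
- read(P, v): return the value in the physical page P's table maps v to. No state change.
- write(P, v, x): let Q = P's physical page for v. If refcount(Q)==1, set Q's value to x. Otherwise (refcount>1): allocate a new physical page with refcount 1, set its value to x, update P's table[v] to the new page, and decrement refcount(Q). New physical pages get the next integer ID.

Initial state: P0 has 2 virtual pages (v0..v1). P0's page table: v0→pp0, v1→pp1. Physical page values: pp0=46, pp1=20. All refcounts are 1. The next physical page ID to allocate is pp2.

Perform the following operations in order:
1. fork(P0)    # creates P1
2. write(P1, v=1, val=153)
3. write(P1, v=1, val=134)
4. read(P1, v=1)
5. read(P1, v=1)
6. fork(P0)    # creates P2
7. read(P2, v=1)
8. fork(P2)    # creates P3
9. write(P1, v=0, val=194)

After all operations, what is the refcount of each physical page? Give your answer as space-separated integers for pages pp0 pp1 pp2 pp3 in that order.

Answer: 3 3 1 1

Derivation:
Op 1: fork(P0) -> P1. 2 ppages; refcounts: pp0:2 pp1:2
Op 2: write(P1, v1, 153). refcount(pp1)=2>1 -> COPY to pp2. 3 ppages; refcounts: pp0:2 pp1:1 pp2:1
Op 3: write(P1, v1, 134). refcount(pp2)=1 -> write in place. 3 ppages; refcounts: pp0:2 pp1:1 pp2:1
Op 4: read(P1, v1) -> 134. No state change.
Op 5: read(P1, v1) -> 134. No state change.
Op 6: fork(P0) -> P2. 3 ppages; refcounts: pp0:3 pp1:2 pp2:1
Op 7: read(P2, v1) -> 20. No state change.
Op 8: fork(P2) -> P3. 3 ppages; refcounts: pp0:4 pp1:3 pp2:1
Op 9: write(P1, v0, 194). refcount(pp0)=4>1 -> COPY to pp3. 4 ppages; refcounts: pp0:3 pp1:3 pp2:1 pp3:1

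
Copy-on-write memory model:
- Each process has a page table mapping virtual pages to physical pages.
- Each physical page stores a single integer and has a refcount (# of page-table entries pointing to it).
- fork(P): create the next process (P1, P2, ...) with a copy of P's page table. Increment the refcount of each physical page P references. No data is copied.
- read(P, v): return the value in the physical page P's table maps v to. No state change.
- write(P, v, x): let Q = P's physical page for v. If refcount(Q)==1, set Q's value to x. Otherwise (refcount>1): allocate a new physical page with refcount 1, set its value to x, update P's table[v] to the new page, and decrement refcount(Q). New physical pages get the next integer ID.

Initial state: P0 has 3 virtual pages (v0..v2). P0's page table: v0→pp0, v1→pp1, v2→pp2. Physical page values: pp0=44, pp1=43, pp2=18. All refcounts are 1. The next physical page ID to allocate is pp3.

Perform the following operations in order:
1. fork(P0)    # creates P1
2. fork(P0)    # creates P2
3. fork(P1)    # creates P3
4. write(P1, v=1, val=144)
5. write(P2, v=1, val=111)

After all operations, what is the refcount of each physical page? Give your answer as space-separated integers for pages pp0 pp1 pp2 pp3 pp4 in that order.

Op 1: fork(P0) -> P1. 3 ppages; refcounts: pp0:2 pp1:2 pp2:2
Op 2: fork(P0) -> P2. 3 ppages; refcounts: pp0:3 pp1:3 pp2:3
Op 3: fork(P1) -> P3. 3 ppages; refcounts: pp0:4 pp1:4 pp2:4
Op 4: write(P1, v1, 144). refcount(pp1)=4>1 -> COPY to pp3. 4 ppages; refcounts: pp0:4 pp1:3 pp2:4 pp3:1
Op 5: write(P2, v1, 111). refcount(pp1)=3>1 -> COPY to pp4. 5 ppages; refcounts: pp0:4 pp1:2 pp2:4 pp3:1 pp4:1

Answer: 4 2 4 1 1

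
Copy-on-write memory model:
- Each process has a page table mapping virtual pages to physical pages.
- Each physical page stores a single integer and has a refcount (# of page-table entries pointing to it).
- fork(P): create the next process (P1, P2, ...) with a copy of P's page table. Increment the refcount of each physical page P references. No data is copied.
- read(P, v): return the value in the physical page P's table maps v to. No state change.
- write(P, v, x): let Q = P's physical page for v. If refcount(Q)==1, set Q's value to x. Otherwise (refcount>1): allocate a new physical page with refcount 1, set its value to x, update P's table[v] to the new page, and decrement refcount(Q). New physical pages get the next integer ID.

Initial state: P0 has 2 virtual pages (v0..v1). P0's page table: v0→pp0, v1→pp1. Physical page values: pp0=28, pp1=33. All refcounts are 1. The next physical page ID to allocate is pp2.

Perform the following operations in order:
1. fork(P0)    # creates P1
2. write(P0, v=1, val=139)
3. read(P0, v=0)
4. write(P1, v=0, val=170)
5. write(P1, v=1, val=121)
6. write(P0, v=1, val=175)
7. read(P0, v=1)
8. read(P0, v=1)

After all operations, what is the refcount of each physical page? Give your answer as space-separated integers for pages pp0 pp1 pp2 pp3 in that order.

Answer: 1 1 1 1

Derivation:
Op 1: fork(P0) -> P1. 2 ppages; refcounts: pp0:2 pp1:2
Op 2: write(P0, v1, 139). refcount(pp1)=2>1 -> COPY to pp2. 3 ppages; refcounts: pp0:2 pp1:1 pp2:1
Op 3: read(P0, v0) -> 28. No state change.
Op 4: write(P1, v0, 170). refcount(pp0)=2>1 -> COPY to pp3. 4 ppages; refcounts: pp0:1 pp1:1 pp2:1 pp3:1
Op 5: write(P1, v1, 121). refcount(pp1)=1 -> write in place. 4 ppages; refcounts: pp0:1 pp1:1 pp2:1 pp3:1
Op 6: write(P0, v1, 175). refcount(pp2)=1 -> write in place. 4 ppages; refcounts: pp0:1 pp1:1 pp2:1 pp3:1
Op 7: read(P0, v1) -> 175. No state change.
Op 8: read(P0, v1) -> 175. No state change.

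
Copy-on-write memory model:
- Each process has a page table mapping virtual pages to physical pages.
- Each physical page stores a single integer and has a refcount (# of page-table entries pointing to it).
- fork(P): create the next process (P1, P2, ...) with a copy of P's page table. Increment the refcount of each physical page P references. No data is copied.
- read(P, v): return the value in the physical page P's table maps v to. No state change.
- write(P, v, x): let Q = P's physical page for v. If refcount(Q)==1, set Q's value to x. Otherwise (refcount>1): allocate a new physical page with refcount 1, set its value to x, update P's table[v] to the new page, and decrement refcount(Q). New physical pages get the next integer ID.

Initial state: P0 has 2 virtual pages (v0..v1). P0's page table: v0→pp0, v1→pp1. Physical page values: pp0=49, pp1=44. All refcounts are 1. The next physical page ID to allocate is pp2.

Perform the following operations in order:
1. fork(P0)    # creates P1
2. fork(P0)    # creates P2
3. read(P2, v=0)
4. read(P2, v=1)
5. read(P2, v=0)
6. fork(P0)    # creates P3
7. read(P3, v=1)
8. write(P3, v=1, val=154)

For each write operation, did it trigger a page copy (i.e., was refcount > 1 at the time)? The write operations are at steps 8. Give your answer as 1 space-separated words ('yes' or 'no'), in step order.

Op 1: fork(P0) -> P1. 2 ppages; refcounts: pp0:2 pp1:2
Op 2: fork(P0) -> P2. 2 ppages; refcounts: pp0:3 pp1:3
Op 3: read(P2, v0) -> 49. No state change.
Op 4: read(P2, v1) -> 44. No state change.
Op 5: read(P2, v0) -> 49. No state change.
Op 6: fork(P0) -> P3. 2 ppages; refcounts: pp0:4 pp1:4
Op 7: read(P3, v1) -> 44. No state change.
Op 8: write(P3, v1, 154). refcount(pp1)=4>1 -> COPY to pp2. 3 ppages; refcounts: pp0:4 pp1:3 pp2:1

yes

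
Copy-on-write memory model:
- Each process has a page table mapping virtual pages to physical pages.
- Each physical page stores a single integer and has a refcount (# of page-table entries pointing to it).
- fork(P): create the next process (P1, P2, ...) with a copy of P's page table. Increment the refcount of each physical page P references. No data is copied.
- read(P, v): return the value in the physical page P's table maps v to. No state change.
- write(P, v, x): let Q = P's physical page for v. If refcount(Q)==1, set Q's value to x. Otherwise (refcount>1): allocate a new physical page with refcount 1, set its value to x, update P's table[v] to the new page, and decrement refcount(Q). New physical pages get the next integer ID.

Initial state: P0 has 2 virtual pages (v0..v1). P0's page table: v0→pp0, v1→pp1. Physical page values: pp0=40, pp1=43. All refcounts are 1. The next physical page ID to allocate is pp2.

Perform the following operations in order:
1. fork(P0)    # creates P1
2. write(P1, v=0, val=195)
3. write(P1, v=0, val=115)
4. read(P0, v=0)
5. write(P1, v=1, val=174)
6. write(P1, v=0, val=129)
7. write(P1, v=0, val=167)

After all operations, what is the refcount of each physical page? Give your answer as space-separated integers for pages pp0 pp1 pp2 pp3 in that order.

Answer: 1 1 1 1

Derivation:
Op 1: fork(P0) -> P1. 2 ppages; refcounts: pp0:2 pp1:2
Op 2: write(P1, v0, 195). refcount(pp0)=2>1 -> COPY to pp2. 3 ppages; refcounts: pp0:1 pp1:2 pp2:1
Op 3: write(P1, v0, 115). refcount(pp2)=1 -> write in place. 3 ppages; refcounts: pp0:1 pp1:2 pp2:1
Op 4: read(P0, v0) -> 40. No state change.
Op 5: write(P1, v1, 174). refcount(pp1)=2>1 -> COPY to pp3. 4 ppages; refcounts: pp0:1 pp1:1 pp2:1 pp3:1
Op 6: write(P1, v0, 129). refcount(pp2)=1 -> write in place. 4 ppages; refcounts: pp0:1 pp1:1 pp2:1 pp3:1
Op 7: write(P1, v0, 167). refcount(pp2)=1 -> write in place. 4 ppages; refcounts: pp0:1 pp1:1 pp2:1 pp3:1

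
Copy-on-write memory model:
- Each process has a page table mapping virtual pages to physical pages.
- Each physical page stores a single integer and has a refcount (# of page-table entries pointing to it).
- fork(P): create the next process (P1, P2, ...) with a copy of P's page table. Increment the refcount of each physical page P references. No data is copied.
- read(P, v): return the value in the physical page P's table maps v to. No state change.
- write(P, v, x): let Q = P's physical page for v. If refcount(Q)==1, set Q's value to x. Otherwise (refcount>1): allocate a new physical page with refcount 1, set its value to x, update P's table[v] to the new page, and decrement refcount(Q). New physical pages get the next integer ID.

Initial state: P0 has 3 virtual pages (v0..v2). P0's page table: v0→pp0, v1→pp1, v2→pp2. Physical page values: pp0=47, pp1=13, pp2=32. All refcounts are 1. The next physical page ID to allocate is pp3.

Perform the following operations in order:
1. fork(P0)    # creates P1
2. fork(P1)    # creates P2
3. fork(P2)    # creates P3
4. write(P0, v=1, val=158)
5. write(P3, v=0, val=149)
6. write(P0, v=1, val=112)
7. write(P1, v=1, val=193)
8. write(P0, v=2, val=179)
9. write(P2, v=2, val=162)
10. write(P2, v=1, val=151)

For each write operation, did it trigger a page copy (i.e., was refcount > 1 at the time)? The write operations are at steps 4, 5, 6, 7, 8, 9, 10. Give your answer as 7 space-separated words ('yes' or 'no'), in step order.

Op 1: fork(P0) -> P1. 3 ppages; refcounts: pp0:2 pp1:2 pp2:2
Op 2: fork(P1) -> P2. 3 ppages; refcounts: pp0:3 pp1:3 pp2:3
Op 3: fork(P2) -> P3. 3 ppages; refcounts: pp0:4 pp1:4 pp2:4
Op 4: write(P0, v1, 158). refcount(pp1)=4>1 -> COPY to pp3. 4 ppages; refcounts: pp0:4 pp1:3 pp2:4 pp3:1
Op 5: write(P3, v0, 149). refcount(pp0)=4>1 -> COPY to pp4. 5 ppages; refcounts: pp0:3 pp1:3 pp2:4 pp3:1 pp4:1
Op 6: write(P0, v1, 112). refcount(pp3)=1 -> write in place. 5 ppages; refcounts: pp0:3 pp1:3 pp2:4 pp3:1 pp4:1
Op 7: write(P1, v1, 193). refcount(pp1)=3>1 -> COPY to pp5. 6 ppages; refcounts: pp0:3 pp1:2 pp2:4 pp3:1 pp4:1 pp5:1
Op 8: write(P0, v2, 179). refcount(pp2)=4>1 -> COPY to pp6. 7 ppages; refcounts: pp0:3 pp1:2 pp2:3 pp3:1 pp4:1 pp5:1 pp6:1
Op 9: write(P2, v2, 162). refcount(pp2)=3>1 -> COPY to pp7. 8 ppages; refcounts: pp0:3 pp1:2 pp2:2 pp3:1 pp4:1 pp5:1 pp6:1 pp7:1
Op 10: write(P2, v1, 151). refcount(pp1)=2>1 -> COPY to pp8. 9 ppages; refcounts: pp0:3 pp1:1 pp2:2 pp3:1 pp4:1 pp5:1 pp6:1 pp7:1 pp8:1

yes yes no yes yes yes yes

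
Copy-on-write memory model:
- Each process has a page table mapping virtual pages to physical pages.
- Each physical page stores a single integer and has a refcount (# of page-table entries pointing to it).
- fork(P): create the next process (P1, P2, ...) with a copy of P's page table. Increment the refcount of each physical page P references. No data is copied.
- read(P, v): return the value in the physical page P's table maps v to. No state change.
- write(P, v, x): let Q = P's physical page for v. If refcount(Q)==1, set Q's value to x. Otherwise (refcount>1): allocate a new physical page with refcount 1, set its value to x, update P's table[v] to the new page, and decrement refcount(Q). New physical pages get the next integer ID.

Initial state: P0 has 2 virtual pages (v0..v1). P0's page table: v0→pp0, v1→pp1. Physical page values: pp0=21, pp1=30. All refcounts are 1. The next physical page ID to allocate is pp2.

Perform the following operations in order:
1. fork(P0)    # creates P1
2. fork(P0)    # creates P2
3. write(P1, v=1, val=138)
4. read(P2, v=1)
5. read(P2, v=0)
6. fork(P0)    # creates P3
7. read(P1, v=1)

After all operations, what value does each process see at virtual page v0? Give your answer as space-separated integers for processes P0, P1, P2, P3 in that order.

Op 1: fork(P0) -> P1. 2 ppages; refcounts: pp0:2 pp1:2
Op 2: fork(P0) -> P2. 2 ppages; refcounts: pp0:3 pp1:3
Op 3: write(P1, v1, 138). refcount(pp1)=3>1 -> COPY to pp2. 3 ppages; refcounts: pp0:3 pp1:2 pp2:1
Op 4: read(P2, v1) -> 30. No state change.
Op 5: read(P2, v0) -> 21. No state change.
Op 6: fork(P0) -> P3. 3 ppages; refcounts: pp0:4 pp1:3 pp2:1
Op 7: read(P1, v1) -> 138. No state change.
P0: v0 -> pp0 = 21
P1: v0 -> pp0 = 21
P2: v0 -> pp0 = 21
P3: v0 -> pp0 = 21

Answer: 21 21 21 21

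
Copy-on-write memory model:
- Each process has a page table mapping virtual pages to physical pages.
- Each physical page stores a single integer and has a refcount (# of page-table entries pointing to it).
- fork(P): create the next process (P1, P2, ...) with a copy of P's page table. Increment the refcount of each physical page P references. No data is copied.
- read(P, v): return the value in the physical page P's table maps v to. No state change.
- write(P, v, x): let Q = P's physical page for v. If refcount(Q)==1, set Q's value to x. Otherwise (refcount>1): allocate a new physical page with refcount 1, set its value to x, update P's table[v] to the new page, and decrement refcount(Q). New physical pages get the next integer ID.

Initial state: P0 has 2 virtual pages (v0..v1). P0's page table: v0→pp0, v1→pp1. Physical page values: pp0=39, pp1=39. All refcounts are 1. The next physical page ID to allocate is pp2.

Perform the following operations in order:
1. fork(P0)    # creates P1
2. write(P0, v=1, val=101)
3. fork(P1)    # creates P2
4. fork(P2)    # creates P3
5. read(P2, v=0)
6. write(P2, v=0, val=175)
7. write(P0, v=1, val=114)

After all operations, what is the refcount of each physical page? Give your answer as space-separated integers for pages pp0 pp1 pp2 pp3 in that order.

Op 1: fork(P0) -> P1. 2 ppages; refcounts: pp0:2 pp1:2
Op 2: write(P0, v1, 101). refcount(pp1)=2>1 -> COPY to pp2. 3 ppages; refcounts: pp0:2 pp1:1 pp2:1
Op 3: fork(P1) -> P2. 3 ppages; refcounts: pp0:3 pp1:2 pp2:1
Op 4: fork(P2) -> P3. 3 ppages; refcounts: pp0:4 pp1:3 pp2:1
Op 5: read(P2, v0) -> 39. No state change.
Op 6: write(P2, v0, 175). refcount(pp0)=4>1 -> COPY to pp3. 4 ppages; refcounts: pp0:3 pp1:3 pp2:1 pp3:1
Op 7: write(P0, v1, 114). refcount(pp2)=1 -> write in place. 4 ppages; refcounts: pp0:3 pp1:3 pp2:1 pp3:1

Answer: 3 3 1 1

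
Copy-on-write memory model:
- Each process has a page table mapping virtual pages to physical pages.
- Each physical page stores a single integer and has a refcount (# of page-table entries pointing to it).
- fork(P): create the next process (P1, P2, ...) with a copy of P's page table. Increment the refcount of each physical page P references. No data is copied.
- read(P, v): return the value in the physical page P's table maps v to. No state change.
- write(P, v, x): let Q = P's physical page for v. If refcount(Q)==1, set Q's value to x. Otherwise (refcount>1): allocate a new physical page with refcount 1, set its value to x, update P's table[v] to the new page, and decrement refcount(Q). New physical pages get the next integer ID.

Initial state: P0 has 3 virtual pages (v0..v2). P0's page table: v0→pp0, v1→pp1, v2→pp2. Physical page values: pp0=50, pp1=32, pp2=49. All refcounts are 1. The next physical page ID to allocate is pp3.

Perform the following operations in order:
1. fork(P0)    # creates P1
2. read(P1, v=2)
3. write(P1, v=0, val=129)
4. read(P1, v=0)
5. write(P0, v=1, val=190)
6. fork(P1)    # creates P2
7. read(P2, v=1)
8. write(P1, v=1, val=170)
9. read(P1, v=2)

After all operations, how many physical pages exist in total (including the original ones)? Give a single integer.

Answer: 6

Derivation:
Op 1: fork(P0) -> P1. 3 ppages; refcounts: pp0:2 pp1:2 pp2:2
Op 2: read(P1, v2) -> 49. No state change.
Op 3: write(P1, v0, 129). refcount(pp0)=2>1 -> COPY to pp3. 4 ppages; refcounts: pp0:1 pp1:2 pp2:2 pp3:1
Op 4: read(P1, v0) -> 129. No state change.
Op 5: write(P0, v1, 190). refcount(pp1)=2>1 -> COPY to pp4. 5 ppages; refcounts: pp0:1 pp1:1 pp2:2 pp3:1 pp4:1
Op 6: fork(P1) -> P2. 5 ppages; refcounts: pp0:1 pp1:2 pp2:3 pp3:2 pp4:1
Op 7: read(P2, v1) -> 32. No state change.
Op 8: write(P1, v1, 170). refcount(pp1)=2>1 -> COPY to pp5. 6 ppages; refcounts: pp0:1 pp1:1 pp2:3 pp3:2 pp4:1 pp5:1
Op 9: read(P1, v2) -> 49. No state change.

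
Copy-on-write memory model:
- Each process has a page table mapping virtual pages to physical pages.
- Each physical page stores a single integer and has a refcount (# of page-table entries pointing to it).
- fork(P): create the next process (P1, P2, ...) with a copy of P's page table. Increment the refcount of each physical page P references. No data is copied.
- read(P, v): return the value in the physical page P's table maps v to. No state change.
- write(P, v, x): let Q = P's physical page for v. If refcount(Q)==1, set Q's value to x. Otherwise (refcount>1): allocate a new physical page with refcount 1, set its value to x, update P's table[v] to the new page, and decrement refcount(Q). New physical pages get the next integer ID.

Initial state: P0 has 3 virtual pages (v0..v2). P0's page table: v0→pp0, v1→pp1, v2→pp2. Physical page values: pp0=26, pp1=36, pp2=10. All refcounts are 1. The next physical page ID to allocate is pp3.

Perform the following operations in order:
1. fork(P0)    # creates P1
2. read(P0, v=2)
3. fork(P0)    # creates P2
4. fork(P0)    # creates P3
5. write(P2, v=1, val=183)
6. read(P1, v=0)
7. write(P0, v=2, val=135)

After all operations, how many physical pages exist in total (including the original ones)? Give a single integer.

Op 1: fork(P0) -> P1. 3 ppages; refcounts: pp0:2 pp1:2 pp2:2
Op 2: read(P0, v2) -> 10. No state change.
Op 3: fork(P0) -> P2. 3 ppages; refcounts: pp0:3 pp1:3 pp2:3
Op 4: fork(P0) -> P3. 3 ppages; refcounts: pp0:4 pp1:4 pp2:4
Op 5: write(P2, v1, 183). refcount(pp1)=4>1 -> COPY to pp3. 4 ppages; refcounts: pp0:4 pp1:3 pp2:4 pp3:1
Op 6: read(P1, v0) -> 26. No state change.
Op 7: write(P0, v2, 135). refcount(pp2)=4>1 -> COPY to pp4. 5 ppages; refcounts: pp0:4 pp1:3 pp2:3 pp3:1 pp4:1

Answer: 5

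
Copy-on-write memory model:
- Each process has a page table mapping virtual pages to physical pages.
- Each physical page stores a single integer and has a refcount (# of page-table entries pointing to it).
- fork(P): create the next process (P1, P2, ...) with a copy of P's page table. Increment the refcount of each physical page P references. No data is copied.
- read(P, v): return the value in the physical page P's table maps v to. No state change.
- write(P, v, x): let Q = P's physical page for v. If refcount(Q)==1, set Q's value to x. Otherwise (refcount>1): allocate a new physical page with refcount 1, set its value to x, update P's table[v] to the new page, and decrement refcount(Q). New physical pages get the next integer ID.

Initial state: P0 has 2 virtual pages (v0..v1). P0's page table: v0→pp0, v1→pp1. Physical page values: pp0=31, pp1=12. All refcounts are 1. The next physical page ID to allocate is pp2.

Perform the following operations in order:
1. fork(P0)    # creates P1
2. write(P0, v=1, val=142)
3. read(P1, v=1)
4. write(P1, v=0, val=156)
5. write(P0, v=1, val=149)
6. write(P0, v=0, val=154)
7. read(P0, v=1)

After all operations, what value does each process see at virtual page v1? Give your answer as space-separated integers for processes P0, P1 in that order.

Op 1: fork(P0) -> P1. 2 ppages; refcounts: pp0:2 pp1:2
Op 2: write(P0, v1, 142). refcount(pp1)=2>1 -> COPY to pp2. 3 ppages; refcounts: pp0:2 pp1:1 pp2:1
Op 3: read(P1, v1) -> 12. No state change.
Op 4: write(P1, v0, 156). refcount(pp0)=2>1 -> COPY to pp3. 4 ppages; refcounts: pp0:1 pp1:1 pp2:1 pp3:1
Op 5: write(P0, v1, 149). refcount(pp2)=1 -> write in place. 4 ppages; refcounts: pp0:1 pp1:1 pp2:1 pp3:1
Op 6: write(P0, v0, 154). refcount(pp0)=1 -> write in place. 4 ppages; refcounts: pp0:1 pp1:1 pp2:1 pp3:1
Op 7: read(P0, v1) -> 149. No state change.
P0: v1 -> pp2 = 149
P1: v1 -> pp1 = 12

Answer: 149 12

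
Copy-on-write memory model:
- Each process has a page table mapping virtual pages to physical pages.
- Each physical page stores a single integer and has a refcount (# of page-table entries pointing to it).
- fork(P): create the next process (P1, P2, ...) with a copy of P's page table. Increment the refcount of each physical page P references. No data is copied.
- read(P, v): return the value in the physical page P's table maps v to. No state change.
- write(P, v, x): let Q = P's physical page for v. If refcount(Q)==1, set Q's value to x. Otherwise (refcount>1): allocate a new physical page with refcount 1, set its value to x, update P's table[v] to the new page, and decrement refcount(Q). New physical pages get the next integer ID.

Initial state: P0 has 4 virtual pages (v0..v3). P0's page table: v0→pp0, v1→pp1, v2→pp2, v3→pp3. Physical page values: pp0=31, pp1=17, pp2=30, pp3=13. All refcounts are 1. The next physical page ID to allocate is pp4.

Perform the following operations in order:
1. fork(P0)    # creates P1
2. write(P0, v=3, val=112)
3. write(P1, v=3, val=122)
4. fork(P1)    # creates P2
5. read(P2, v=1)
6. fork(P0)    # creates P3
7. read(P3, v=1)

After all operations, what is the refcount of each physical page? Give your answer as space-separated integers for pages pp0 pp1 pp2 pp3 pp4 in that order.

Op 1: fork(P0) -> P1. 4 ppages; refcounts: pp0:2 pp1:2 pp2:2 pp3:2
Op 2: write(P0, v3, 112). refcount(pp3)=2>1 -> COPY to pp4. 5 ppages; refcounts: pp0:2 pp1:2 pp2:2 pp3:1 pp4:1
Op 3: write(P1, v3, 122). refcount(pp3)=1 -> write in place. 5 ppages; refcounts: pp0:2 pp1:2 pp2:2 pp3:1 pp4:1
Op 4: fork(P1) -> P2. 5 ppages; refcounts: pp0:3 pp1:3 pp2:3 pp3:2 pp4:1
Op 5: read(P2, v1) -> 17. No state change.
Op 6: fork(P0) -> P3. 5 ppages; refcounts: pp0:4 pp1:4 pp2:4 pp3:2 pp4:2
Op 7: read(P3, v1) -> 17. No state change.

Answer: 4 4 4 2 2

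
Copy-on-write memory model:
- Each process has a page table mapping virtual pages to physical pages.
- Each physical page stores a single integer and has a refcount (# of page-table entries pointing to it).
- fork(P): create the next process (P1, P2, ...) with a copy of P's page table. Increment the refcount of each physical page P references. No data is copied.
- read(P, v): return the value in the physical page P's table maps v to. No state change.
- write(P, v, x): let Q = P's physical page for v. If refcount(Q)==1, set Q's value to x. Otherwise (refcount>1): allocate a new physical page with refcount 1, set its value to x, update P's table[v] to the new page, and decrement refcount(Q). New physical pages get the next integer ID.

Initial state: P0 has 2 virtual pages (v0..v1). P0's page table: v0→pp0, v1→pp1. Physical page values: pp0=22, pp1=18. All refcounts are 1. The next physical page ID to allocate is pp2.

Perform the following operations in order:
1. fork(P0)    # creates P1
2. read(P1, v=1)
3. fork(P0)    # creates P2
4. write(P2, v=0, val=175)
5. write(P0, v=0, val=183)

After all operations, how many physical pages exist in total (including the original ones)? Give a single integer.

Op 1: fork(P0) -> P1. 2 ppages; refcounts: pp0:2 pp1:2
Op 2: read(P1, v1) -> 18. No state change.
Op 3: fork(P0) -> P2. 2 ppages; refcounts: pp0:3 pp1:3
Op 4: write(P2, v0, 175). refcount(pp0)=3>1 -> COPY to pp2. 3 ppages; refcounts: pp0:2 pp1:3 pp2:1
Op 5: write(P0, v0, 183). refcount(pp0)=2>1 -> COPY to pp3. 4 ppages; refcounts: pp0:1 pp1:3 pp2:1 pp3:1

Answer: 4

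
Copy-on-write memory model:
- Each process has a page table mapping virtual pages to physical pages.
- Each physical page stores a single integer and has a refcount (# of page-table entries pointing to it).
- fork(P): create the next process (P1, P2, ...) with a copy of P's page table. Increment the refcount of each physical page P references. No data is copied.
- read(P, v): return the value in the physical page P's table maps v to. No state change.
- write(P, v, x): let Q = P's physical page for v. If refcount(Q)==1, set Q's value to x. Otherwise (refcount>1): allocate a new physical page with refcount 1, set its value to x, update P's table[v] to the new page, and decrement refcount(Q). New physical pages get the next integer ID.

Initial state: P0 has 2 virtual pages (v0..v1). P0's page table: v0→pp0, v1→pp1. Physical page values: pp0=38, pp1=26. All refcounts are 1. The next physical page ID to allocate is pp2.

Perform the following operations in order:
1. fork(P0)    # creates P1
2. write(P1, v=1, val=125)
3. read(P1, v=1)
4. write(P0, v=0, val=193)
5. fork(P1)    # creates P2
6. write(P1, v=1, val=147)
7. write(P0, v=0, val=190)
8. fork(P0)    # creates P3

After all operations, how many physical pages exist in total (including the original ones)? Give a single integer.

Answer: 5

Derivation:
Op 1: fork(P0) -> P1. 2 ppages; refcounts: pp0:2 pp1:2
Op 2: write(P1, v1, 125). refcount(pp1)=2>1 -> COPY to pp2. 3 ppages; refcounts: pp0:2 pp1:1 pp2:1
Op 3: read(P1, v1) -> 125. No state change.
Op 4: write(P0, v0, 193). refcount(pp0)=2>1 -> COPY to pp3. 4 ppages; refcounts: pp0:1 pp1:1 pp2:1 pp3:1
Op 5: fork(P1) -> P2. 4 ppages; refcounts: pp0:2 pp1:1 pp2:2 pp3:1
Op 6: write(P1, v1, 147). refcount(pp2)=2>1 -> COPY to pp4. 5 ppages; refcounts: pp0:2 pp1:1 pp2:1 pp3:1 pp4:1
Op 7: write(P0, v0, 190). refcount(pp3)=1 -> write in place. 5 ppages; refcounts: pp0:2 pp1:1 pp2:1 pp3:1 pp4:1
Op 8: fork(P0) -> P3. 5 ppages; refcounts: pp0:2 pp1:2 pp2:1 pp3:2 pp4:1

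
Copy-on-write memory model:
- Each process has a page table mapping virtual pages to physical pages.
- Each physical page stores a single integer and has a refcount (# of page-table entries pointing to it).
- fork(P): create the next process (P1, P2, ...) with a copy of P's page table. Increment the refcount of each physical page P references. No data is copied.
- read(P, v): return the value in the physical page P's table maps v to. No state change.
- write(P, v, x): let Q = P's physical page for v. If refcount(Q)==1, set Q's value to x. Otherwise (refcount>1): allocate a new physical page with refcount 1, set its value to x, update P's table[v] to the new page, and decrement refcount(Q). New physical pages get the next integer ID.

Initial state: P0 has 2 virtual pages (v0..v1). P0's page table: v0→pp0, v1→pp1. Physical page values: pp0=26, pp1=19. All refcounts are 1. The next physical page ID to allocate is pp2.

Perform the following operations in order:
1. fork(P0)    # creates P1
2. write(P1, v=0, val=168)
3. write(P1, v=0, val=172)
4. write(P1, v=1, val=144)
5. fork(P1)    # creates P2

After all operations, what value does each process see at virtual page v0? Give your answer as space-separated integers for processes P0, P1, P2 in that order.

Op 1: fork(P0) -> P1. 2 ppages; refcounts: pp0:2 pp1:2
Op 2: write(P1, v0, 168). refcount(pp0)=2>1 -> COPY to pp2. 3 ppages; refcounts: pp0:1 pp1:2 pp2:1
Op 3: write(P1, v0, 172). refcount(pp2)=1 -> write in place. 3 ppages; refcounts: pp0:1 pp1:2 pp2:1
Op 4: write(P1, v1, 144). refcount(pp1)=2>1 -> COPY to pp3. 4 ppages; refcounts: pp0:1 pp1:1 pp2:1 pp3:1
Op 5: fork(P1) -> P2. 4 ppages; refcounts: pp0:1 pp1:1 pp2:2 pp3:2
P0: v0 -> pp0 = 26
P1: v0 -> pp2 = 172
P2: v0 -> pp2 = 172

Answer: 26 172 172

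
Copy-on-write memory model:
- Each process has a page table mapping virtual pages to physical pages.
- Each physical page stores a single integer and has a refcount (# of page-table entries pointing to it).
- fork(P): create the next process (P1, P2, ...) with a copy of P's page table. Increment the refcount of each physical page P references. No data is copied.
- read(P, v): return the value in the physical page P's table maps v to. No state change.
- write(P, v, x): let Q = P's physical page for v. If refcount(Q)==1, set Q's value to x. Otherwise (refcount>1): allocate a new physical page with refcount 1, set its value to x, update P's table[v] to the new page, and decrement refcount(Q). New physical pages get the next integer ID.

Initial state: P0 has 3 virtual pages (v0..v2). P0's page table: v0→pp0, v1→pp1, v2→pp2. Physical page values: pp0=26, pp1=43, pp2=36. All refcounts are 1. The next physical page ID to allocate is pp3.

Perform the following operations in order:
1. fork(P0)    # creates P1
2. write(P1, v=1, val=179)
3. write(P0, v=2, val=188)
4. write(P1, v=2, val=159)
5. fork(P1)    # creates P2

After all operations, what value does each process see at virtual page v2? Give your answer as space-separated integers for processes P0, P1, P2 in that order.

Answer: 188 159 159

Derivation:
Op 1: fork(P0) -> P1. 3 ppages; refcounts: pp0:2 pp1:2 pp2:2
Op 2: write(P1, v1, 179). refcount(pp1)=2>1 -> COPY to pp3. 4 ppages; refcounts: pp0:2 pp1:1 pp2:2 pp3:1
Op 3: write(P0, v2, 188). refcount(pp2)=2>1 -> COPY to pp4. 5 ppages; refcounts: pp0:2 pp1:1 pp2:1 pp3:1 pp4:1
Op 4: write(P1, v2, 159). refcount(pp2)=1 -> write in place. 5 ppages; refcounts: pp0:2 pp1:1 pp2:1 pp3:1 pp4:1
Op 5: fork(P1) -> P2. 5 ppages; refcounts: pp0:3 pp1:1 pp2:2 pp3:2 pp4:1
P0: v2 -> pp4 = 188
P1: v2 -> pp2 = 159
P2: v2 -> pp2 = 159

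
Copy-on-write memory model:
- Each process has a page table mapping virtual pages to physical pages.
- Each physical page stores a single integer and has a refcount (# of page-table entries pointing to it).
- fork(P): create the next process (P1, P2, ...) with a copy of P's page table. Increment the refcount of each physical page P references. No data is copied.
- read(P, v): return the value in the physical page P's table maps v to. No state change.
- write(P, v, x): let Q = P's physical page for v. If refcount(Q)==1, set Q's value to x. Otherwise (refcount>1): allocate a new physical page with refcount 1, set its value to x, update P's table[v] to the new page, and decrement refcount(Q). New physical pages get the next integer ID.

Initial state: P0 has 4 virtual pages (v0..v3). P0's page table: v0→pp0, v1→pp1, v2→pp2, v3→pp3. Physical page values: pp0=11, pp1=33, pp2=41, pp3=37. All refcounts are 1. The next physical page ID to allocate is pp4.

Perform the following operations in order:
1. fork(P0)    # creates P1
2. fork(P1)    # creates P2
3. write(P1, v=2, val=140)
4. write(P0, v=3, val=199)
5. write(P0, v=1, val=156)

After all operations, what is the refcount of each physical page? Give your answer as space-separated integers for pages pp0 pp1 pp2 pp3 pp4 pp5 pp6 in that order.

Answer: 3 2 2 2 1 1 1

Derivation:
Op 1: fork(P0) -> P1. 4 ppages; refcounts: pp0:2 pp1:2 pp2:2 pp3:2
Op 2: fork(P1) -> P2. 4 ppages; refcounts: pp0:3 pp1:3 pp2:3 pp3:3
Op 3: write(P1, v2, 140). refcount(pp2)=3>1 -> COPY to pp4. 5 ppages; refcounts: pp0:3 pp1:3 pp2:2 pp3:3 pp4:1
Op 4: write(P0, v3, 199). refcount(pp3)=3>1 -> COPY to pp5. 6 ppages; refcounts: pp0:3 pp1:3 pp2:2 pp3:2 pp4:1 pp5:1
Op 5: write(P0, v1, 156). refcount(pp1)=3>1 -> COPY to pp6. 7 ppages; refcounts: pp0:3 pp1:2 pp2:2 pp3:2 pp4:1 pp5:1 pp6:1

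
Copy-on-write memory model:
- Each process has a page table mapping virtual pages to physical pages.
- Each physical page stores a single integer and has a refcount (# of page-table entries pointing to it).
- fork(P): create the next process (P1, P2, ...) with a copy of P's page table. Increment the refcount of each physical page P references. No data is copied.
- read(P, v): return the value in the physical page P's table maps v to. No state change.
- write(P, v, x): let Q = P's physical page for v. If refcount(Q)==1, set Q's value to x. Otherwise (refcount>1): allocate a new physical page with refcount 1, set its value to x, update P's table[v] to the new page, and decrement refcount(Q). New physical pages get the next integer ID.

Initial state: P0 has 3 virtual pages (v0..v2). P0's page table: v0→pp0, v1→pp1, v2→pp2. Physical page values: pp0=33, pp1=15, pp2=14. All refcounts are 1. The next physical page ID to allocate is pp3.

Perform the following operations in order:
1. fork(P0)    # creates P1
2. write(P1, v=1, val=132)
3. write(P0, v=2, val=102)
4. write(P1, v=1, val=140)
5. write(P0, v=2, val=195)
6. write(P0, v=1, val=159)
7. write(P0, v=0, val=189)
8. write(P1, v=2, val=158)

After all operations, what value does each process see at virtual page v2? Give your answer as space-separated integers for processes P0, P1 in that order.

Answer: 195 158

Derivation:
Op 1: fork(P0) -> P1. 3 ppages; refcounts: pp0:2 pp1:2 pp2:2
Op 2: write(P1, v1, 132). refcount(pp1)=2>1 -> COPY to pp3. 4 ppages; refcounts: pp0:2 pp1:1 pp2:2 pp3:1
Op 3: write(P0, v2, 102). refcount(pp2)=2>1 -> COPY to pp4. 5 ppages; refcounts: pp0:2 pp1:1 pp2:1 pp3:1 pp4:1
Op 4: write(P1, v1, 140). refcount(pp3)=1 -> write in place. 5 ppages; refcounts: pp0:2 pp1:1 pp2:1 pp3:1 pp4:1
Op 5: write(P0, v2, 195). refcount(pp4)=1 -> write in place. 5 ppages; refcounts: pp0:2 pp1:1 pp2:1 pp3:1 pp4:1
Op 6: write(P0, v1, 159). refcount(pp1)=1 -> write in place. 5 ppages; refcounts: pp0:2 pp1:1 pp2:1 pp3:1 pp4:1
Op 7: write(P0, v0, 189). refcount(pp0)=2>1 -> COPY to pp5. 6 ppages; refcounts: pp0:1 pp1:1 pp2:1 pp3:1 pp4:1 pp5:1
Op 8: write(P1, v2, 158). refcount(pp2)=1 -> write in place. 6 ppages; refcounts: pp0:1 pp1:1 pp2:1 pp3:1 pp4:1 pp5:1
P0: v2 -> pp4 = 195
P1: v2 -> pp2 = 158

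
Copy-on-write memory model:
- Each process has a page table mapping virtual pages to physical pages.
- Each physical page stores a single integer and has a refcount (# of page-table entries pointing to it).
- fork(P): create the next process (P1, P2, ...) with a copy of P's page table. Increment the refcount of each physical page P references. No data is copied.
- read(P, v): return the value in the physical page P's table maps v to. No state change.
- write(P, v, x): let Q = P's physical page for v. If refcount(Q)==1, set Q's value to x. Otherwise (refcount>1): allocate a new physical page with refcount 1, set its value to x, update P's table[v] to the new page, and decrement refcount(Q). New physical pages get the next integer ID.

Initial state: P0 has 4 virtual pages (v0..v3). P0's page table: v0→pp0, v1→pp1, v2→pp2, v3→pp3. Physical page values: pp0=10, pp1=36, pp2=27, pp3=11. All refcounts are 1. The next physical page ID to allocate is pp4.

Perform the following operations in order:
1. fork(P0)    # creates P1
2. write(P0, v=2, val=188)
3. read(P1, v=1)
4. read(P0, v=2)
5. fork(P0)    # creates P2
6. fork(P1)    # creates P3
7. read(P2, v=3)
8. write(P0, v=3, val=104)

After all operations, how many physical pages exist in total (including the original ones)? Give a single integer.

Answer: 6

Derivation:
Op 1: fork(P0) -> P1. 4 ppages; refcounts: pp0:2 pp1:2 pp2:2 pp3:2
Op 2: write(P0, v2, 188). refcount(pp2)=2>1 -> COPY to pp4. 5 ppages; refcounts: pp0:2 pp1:2 pp2:1 pp3:2 pp4:1
Op 3: read(P1, v1) -> 36. No state change.
Op 4: read(P0, v2) -> 188. No state change.
Op 5: fork(P0) -> P2. 5 ppages; refcounts: pp0:3 pp1:3 pp2:1 pp3:3 pp4:2
Op 6: fork(P1) -> P3. 5 ppages; refcounts: pp0:4 pp1:4 pp2:2 pp3:4 pp4:2
Op 7: read(P2, v3) -> 11. No state change.
Op 8: write(P0, v3, 104). refcount(pp3)=4>1 -> COPY to pp5. 6 ppages; refcounts: pp0:4 pp1:4 pp2:2 pp3:3 pp4:2 pp5:1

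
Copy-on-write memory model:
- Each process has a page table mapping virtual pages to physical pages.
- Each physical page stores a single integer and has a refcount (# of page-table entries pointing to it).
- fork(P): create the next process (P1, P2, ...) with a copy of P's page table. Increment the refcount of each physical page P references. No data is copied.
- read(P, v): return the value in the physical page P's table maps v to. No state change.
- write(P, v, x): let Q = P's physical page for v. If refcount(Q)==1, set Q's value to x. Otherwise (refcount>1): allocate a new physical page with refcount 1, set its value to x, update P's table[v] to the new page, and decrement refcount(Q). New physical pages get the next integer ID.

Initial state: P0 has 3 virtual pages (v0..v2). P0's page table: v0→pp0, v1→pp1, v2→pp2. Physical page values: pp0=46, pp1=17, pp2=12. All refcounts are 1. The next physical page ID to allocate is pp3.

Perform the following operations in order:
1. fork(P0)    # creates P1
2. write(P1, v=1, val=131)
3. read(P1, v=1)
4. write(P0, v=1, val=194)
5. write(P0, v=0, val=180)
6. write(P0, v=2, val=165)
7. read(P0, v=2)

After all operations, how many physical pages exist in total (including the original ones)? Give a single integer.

Answer: 6

Derivation:
Op 1: fork(P0) -> P1. 3 ppages; refcounts: pp0:2 pp1:2 pp2:2
Op 2: write(P1, v1, 131). refcount(pp1)=2>1 -> COPY to pp3. 4 ppages; refcounts: pp0:2 pp1:1 pp2:2 pp3:1
Op 3: read(P1, v1) -> 131. No state change.
Op 4: write(P0, v1, 194). refcount(pp1)=1 -> write in place. 4 ppages; refcounts: pp0:2 pp1:1 pp2:2 pp3:1
Op 5: write(P0, v0, 180). refcount(pp0)=2>1 -> COPY to pp4. 5 ppages; refcounts: pp0:1 pp1:1 pp2:2 pp3:1 pp4:1
Op 6: write(P0, v2, 165). refcount(pp2)=2>1 -> COPY to pp5. 6 ppages; refcounts: pp0:1 pp1:1 pp2:1 pp3:1 pp4:1 pp5:1
Op 7: read(P0, v2) -> 165. No state change.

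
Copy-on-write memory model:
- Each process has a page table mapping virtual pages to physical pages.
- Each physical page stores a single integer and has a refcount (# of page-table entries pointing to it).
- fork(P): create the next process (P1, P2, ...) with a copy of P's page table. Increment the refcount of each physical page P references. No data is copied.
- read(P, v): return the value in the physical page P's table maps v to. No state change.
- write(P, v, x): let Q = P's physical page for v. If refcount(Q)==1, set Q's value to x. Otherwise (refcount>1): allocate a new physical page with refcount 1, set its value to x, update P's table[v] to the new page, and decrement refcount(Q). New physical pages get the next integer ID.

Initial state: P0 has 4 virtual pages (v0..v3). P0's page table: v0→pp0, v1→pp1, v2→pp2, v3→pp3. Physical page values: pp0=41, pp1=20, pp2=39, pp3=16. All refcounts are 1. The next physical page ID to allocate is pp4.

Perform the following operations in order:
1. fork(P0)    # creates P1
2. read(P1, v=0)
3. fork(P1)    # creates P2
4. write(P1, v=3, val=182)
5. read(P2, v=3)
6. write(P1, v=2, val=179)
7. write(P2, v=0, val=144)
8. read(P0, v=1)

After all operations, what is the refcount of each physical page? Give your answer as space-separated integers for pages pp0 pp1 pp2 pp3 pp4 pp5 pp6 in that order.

Op 1: fork(P0) -> P1. 4 ppages; refcounts: pp0:2 pp1:2 pp2:2 pp3:2
Op 2: read(P1, v0) -> 41. No state change.
Op 3: fork(P1) -> P2. 4 ppages; refcounts: pp0:3 pp1:3 pp2:3 pp3:3
Op 4: write(P1, v3, 182). refcount(pp3)=3>1 -> COPY to pp4. 5 ppages; refcounts: pp0:3 pp1:3 pp2:3 pp3:2 pp4:1
Op 5: read(P2, v3) -> 16. No state change.
Op 6: write(P1, v2, 179). refcount(pp2)=3>1 -> COPY to pp5. 6 ppages; refcounts: pp0:3 pp1:3 pp2:2 pp3:2 pp4:1 pp5:1
Op 7: write(P2, v0, 144). refcount(pp0)=3>1 -> COPY to pp6. 7 ppages; refcounts: pp0:2 pp1:3 pp2:2 pp3:2 pp4:1 pp5:1 pp6:1
Op 8: read(P0, v1) -> 20. No state change.

Answer: 2 3 2 2 1 1 1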